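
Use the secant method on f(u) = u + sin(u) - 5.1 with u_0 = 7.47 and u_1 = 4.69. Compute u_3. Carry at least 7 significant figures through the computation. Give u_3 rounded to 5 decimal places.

5.71690

f(u_0) = 3.297180, f(u_1) = -1.409749
u_2 = 4.690000 - (-1.409749)·(4.690000 - 7.470000)/(-1.409749 - (3.297180)) = 5.522624; f(u_2) = -0.266704
u_3 = 5.522624 - (-0.266704)·(5.522624 - 4.690000)/(-0.266704 - (-1.409749)) = 5.716898; f(u_3) = 0.080396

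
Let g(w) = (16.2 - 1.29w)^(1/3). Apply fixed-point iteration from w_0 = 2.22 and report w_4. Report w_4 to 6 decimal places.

w_1 = g(2.220000) = 2.371432
w_2 = g(2.371432) = 2.359796
w_3 = g(2.359796) = 2.360694
w_4 = g(2.360694) = 2.360625

2.360625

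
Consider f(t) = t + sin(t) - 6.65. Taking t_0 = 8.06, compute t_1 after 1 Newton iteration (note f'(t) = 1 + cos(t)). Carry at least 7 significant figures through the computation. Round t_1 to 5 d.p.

Newton update: t ← t − f(t)/f'(t).
t_0 = 8.060000: f = 2.388853, f' = 0.795436 → t_1 = 8.060000 - (2.388853)/(0.795436) = 5.056800

5.05680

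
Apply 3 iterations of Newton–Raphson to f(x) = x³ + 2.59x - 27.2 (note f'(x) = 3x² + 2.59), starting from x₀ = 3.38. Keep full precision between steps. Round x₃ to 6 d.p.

2.721278

Newton update: x ← x − f(x)/f'(x).
x_0 = 3.380000: f = 20.168672, f' = 36.863200 → x_1 = 3.380000 - (20.168672)/(36.863200) = 2.832878
x_1 = 2.832878: f = 2.871557, f' = 26.665591 → x_2 = 2.832878 - (2.871557)/(26.665591) = 2.725190
x_2 = 2.725190: f = 0.097307, f' = 24.869984 → x_3 = 2.725190 - (0.097307)/(24.869984) = 2.721278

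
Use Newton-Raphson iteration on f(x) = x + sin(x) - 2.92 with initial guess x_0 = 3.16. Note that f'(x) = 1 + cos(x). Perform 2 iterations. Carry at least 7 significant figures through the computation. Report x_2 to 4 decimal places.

1056.9180

Newton update: x ← x − f(x)/f'(x).
x_0 = 3.160000: f = 0.221594, f' = 0.000169 → x_1 = 3.160000 - (0.221594)/(0.000169) = -1304.868730
x_1 = -1304.868730: f = -1306.894021, f' = 0.553350 → x_2 = -1304.868730 - (-1306.894021)/(0.553350) = 1056.917967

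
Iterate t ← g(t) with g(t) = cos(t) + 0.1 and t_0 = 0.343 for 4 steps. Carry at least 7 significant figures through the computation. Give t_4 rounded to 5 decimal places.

0.70370

t_1 = g(0.343000) = 1.041750
t_2 = g(1.041750) = 0.604710
t_3 = g(0.604710) = 0.922667
t_4 = g(0.922667) = 0.703696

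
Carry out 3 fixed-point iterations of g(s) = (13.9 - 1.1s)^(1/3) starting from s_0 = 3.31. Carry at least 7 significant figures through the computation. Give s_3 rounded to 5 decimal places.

s_1 = g(3.310000) = 2.172876
s_2 = g(2.172876) = 2.257822
s_3 = g(2.257822) = 2.251696

2.25170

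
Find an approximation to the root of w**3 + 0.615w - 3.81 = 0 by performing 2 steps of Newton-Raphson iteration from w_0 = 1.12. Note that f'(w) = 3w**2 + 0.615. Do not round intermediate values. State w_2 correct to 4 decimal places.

w_0 = 1.120000: f = -1.716272, f' = 4.378200 → w_1 = 1.120000 - (-1.716272)/(4.378200) = 1.512004
w_1 = 1.512004: f = 0.576560, f' = 7.473468 → w_2 = 1.512004 - (0.576560)/(7.473468) = 1.434856

1.4349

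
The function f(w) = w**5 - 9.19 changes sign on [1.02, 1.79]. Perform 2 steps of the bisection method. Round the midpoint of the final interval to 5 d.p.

1.50125

f(1.020000) = -8.085919, f(1.790000) = 9.186600 (opposite signs)
step 1: m = 1.405000, f(m) = -3.715032 < 0 → root in [1.405000, 1.790000]
step 2: m = 1.597500, f(m) = 1.214096 > 0 → root in [1.405000, 1.597500]
Midpoint of [1.405000, 1.597500] = 1.501250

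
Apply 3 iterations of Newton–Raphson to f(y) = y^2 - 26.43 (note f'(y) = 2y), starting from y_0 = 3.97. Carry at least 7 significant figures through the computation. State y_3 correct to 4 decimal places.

5.1410

y_0 = 3.970000: f = -10.669100, f' = 7.940000 → y_1 = 3.970000 - (-10.669100)/(7.940000) = 5.313715
y_1 = 5.313715: f = 1.805571, f' = 10.627431 → y_2 = 5.313715 - (1.805571)/(10.627431) = 5.143818
y_2 = 5.143818: f = 0.028865, f' = 10.287636 → y_3 = 5.143818 - (0.028865)/(10.287636) = 5.141012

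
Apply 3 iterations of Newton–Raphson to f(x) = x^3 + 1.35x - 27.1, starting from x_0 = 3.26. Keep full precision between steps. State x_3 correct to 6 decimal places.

Newton update: x ← x − f(x)/f'(x).
f'(x) = 3x^2 + 1.35
x_0 = 3.260000: f = 11.946976, f' = 33.232800 → x_1 = 3.260000 - (11.946976)/(33.232800) = 2.900506
x_1 = 2.900506: f = 1.217465, f' = 26.588814 → x_2 = 2.900506 - (1.217465)/(26.588814) = 2.854718
x_2 = 2.854718: f = 0.018148, f' = 25.798243 → x_3 = 2.854718 - (0.018148)/(25.798243) = 2.854014

2.854014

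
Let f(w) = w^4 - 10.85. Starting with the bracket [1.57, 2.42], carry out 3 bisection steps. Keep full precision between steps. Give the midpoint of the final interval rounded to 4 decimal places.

f(1.570000) = -4.774268, f(2.420000) = 23.447421 (opposite signs)
step 1: m = 1.995000, f(m) = 4.990599 > 0 → root in [1.570000, 1.995000]
step 2: m = 1.782500, f(m) = -0.754725 < 0 → root in [1.782500, 1.995000]
step 3: m = 1.888750, f(m) = 1.876176 > 0 → root in [1.782500, 1.888750]
Midpoint of [1.782500, 1.888750] = 1.835625

1.8356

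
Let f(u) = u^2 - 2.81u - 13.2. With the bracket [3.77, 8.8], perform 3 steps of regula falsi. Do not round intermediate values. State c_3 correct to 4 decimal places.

5.2441

f(3.770000) = -9.580800, f(8.800000) = 39.512000
step 1: c = 4.751639, f(c) = -3.974030 < 0 → new bracket [4.751639, 8.800000]
step 2: c = 5.121604, f(c) = -1.360877 < 0 → new bracket [5.121604, 8.800000]
step 3: c = 5.244078, f(c) = -0.435506 < 0 → new bracket [5.244078, 8.800000]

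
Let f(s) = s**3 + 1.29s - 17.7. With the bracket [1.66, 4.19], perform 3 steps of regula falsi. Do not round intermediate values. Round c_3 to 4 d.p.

f(1.660000) = -10.984304, f(4.190000) = 61.265159
step 1: c = 2.044644, f(c) = -6.514640 < 0 → new bracket [2.044644, 4.190000]
step 2: c = 2.250844, f(c) = -3.392963 < 0 → new bracket [2.250844, 4.190000]
step 3: c = 2.352602, f(c) = -1.644111 < 0 → new bracket [2.352602, 4.190000]

2.3526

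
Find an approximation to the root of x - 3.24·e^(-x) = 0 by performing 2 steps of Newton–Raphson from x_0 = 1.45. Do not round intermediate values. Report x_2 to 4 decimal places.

1.0894

Newton update: x ← x − f(x)/f'(x).
f'(x) = 1 + 3.24·e^(-x)
x_0 = 1.450000: f = 0.689992, f' = 1.760008 → x_1 = 1.450000 - (0.689992)/(1.760008) = 1.057961
x_1 = 1.057961: f = -0.066848, f' = 2.124808 → x_2 = 1.057961 - (-0.066848)/(2.124808) = 1.089421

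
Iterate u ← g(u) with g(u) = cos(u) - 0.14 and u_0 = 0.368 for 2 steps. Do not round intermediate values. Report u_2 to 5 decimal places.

u_1 = g(0.368000) = 0.793049
u_2 = g(0.793049) = 0.561676

0.56168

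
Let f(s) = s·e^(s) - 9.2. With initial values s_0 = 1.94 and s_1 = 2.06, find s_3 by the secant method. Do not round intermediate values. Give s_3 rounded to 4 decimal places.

f(s_0) = 4.299977, f(s_1) = 6.962698
s_2 = 2.060000 - (6.962698)·(2.060000 - 1.940000)/(6.962698 - (4.299977)) = 1.746214; f(s_2) = 0.810800
s_3 = 1.746214 - (0.810800)·(1.746214 - 2.060000)/(0.810800 - (6.962698)) = 1.704858; f(s_3) = 0.177755

1.7049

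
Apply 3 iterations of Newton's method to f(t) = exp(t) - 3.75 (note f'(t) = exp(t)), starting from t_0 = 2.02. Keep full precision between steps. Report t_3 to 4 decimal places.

Newton update: t ← t − f(t)/f'(t).
t_0 = 2.020000: f = 3.788325, f' = 7.538325 → t_1 = 2.020000 - (3.788325)/(7.538325) = 1.517458
t_1 = 1.517458: f = 0.810617, f' = 4.560617 → t_2 = 1.517458 - (0.810617)/(4.560617) = 1.339715
t_2 = 1.339715: f = 0.067956, f' = 3.817956 → t_3 = 1.339715 - (0.067956)/(3.817956) = 1.321916

1.3219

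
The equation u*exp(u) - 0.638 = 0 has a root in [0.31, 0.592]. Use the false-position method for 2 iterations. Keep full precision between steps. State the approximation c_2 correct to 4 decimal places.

f(0.310000) = -0.215338, f(0.592000) = 0.432099
step 1: c = 0.403793, f(c) = -0.033322 < 0 → new bracket [0.403793, 0.592000]
step 2: c = 0.417268, f(c) = -0.004667 < 0 → new bracket [0.417268, 0.592000]

0.4173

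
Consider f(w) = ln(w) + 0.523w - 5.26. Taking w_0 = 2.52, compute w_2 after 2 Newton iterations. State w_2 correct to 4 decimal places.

6.4741

f'(w) = 1/w + 0.523
w_0 = 2.520000: f = -3.017781, f' = 0.919825 → w_1 = 2.520000 - (-3.017781)/(0.919825) = 5.800819
w_1 = 5.800819: f = -0.468172, f' = 0.695389 → w_2 = 5.800819 - (-0.468172)/(0.695389) = 6.474071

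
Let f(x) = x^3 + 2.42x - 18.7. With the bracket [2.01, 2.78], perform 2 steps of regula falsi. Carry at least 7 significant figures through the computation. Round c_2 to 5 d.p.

f(2.010000) = -5.715199, f(2.780000) = 9.512552
step 1: c = 2.298992, f(c) = -0.985423 < 0 → new bracket [2.298992, 2.780000]
step 2: c = 2.344144, f(c) = -0.146083 < 0 → new bracket [2.344144, 2.780000]

2.34414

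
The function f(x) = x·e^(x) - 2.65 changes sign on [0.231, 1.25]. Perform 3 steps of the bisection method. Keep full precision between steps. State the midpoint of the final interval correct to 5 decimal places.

f(0.231000) = -2.358973, f(1.250000) = 1.712929 (opposite signs)
step 1: m = 0.740500, f(m) = -1.097184 < 0 → root in [0.740500, 1.250000]
step 2: m = 0.995250, f(m) = 0.042550 > 0 → root in [0.740500, 0.995250]
step 3: m = 0.867875, f(m) = -0.582857 < 0 → root in [0.867875, 0.995250]
Midpoint of [0.867875, 0.995250] = 0.931562

0.93156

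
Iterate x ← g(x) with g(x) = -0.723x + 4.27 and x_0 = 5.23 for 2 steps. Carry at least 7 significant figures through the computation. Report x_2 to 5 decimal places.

x_1 = g(5.230000) = 0.488710
x_2 = g(0.488710) = 3.916663

3.91666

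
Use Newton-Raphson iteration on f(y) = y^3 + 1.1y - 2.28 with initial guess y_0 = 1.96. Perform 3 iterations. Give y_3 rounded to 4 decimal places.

1.0451

f'(y) = 3y^2 + 1.1
y_0 = 1.960000: f = 7.405536, f' = 12.624800 → y_1 = 1.960000 - (7.405536)/(12.624800) = 1.373414
y_1 = 1.373414: f = 1.821377, f' = 6.758795 → y_2 = 1.373414 - (1.821377)/(6.758795) = 1.103931
y_2 = 1.103931: f = 0.279645, f' = 4.755992 → y_3 = 1.103931 - (0.279645)/(4.755992) = 1.045133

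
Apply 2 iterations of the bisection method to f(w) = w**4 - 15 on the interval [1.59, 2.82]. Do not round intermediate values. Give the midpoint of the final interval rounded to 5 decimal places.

2.05125

f(1.590000) = -8.608710, f(2.820000) = 48.240666 (opposite signs)
step 1: m = 2.205000, f(m) = 8.639287 > 0 → root in [1.590000, 2.205000]
step 2: m = 1.897500, f(m) = -2.036355 < 0 → root in [1.897500, 2.205000]
Midpoint of [1.897500, 2.205000] = 2.051250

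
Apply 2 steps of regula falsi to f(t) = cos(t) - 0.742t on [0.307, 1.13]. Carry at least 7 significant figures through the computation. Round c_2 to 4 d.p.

f(0.307000) = 0.725450, f(1.130000) = -0.411800
step 1: c = 0.831990, f(c) = 0.056069 > 0 → new bracket [0.831990, 1.130000]
step 2: c = 0.867703, f(c) = 0.002744 > 0 → new bracket [0.867703, 1.130000]

0.8677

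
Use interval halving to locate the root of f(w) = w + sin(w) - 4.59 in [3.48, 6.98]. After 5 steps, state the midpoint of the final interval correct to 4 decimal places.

f(3.480000) = -1.441985, f(6.980000) = 3.031778 (opposite signs)
step 1: m = 5.230000, f(m) = -0.229004 < 0 → root in [5.230000, 6.980000]
step 2: m = 6.105000, f(m) = 1.337756 > 0 → root in [5.230000, 6.105000]
step 3: m = 5.667500, f(m) = 0.499982 > 0 → root in [5.230000, 5.667500]
step 4: m = 5.448750, f(m) = 0.117833 > 0 → root in [5.230000, 5.448750]
step 5: m = 5.339375, f(m) = -0.060425 < 0 → root in [5.339375, 5.448750]
Midpoint of [5.339375, 5.448750] = 5.394063

5.3941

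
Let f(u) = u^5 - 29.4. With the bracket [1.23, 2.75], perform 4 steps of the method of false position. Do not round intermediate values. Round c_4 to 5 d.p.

f(1.230000) = -26.584694, f(2.750000) = 127.876367
step 1: c = 1.491611, f(c) = -22.016231 < 0 → new bracket [1.491611, 2.750000]
step 2: c = 1.676443, f(c) = -16.158280 < 0 → new bracket [1.676443, 2.750000]
step 3: c = 1.796878, f(c) = -10.667596 < 0 → new bracket [1.796878, 2.750000]
step 4: c = 1.870267, f(c) = -6.516742 < 0 → new bracket [1.870267, 2.750000]

1.87027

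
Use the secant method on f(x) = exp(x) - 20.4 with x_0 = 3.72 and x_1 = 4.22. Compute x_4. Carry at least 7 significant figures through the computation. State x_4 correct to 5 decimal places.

3.03701

f(x_0) = 20.864394, f(x_1) = 47.633484
x_2 = 4.220000 - (47.633484)·(4.220000 - 3.720000)/(47.633484 - (20.864394)) = 3.330289; f(x_2) = 7.546429
x_3 = 3.330289 - (7.546429)·(3.330289 - 4.220000)/(7.546429 - (47.633484)) = 3.162801; f(x_3) = 3.236698
x_4 = 3.162801 - (3.236698)·(3.162801 - 3.330289)/(3.236698 - (7.546429)) = 3.037013; f(x_4) = 0.442889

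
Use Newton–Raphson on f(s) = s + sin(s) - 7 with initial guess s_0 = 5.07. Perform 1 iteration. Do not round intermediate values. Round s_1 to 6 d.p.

7.193449

f'(s) = 1 + cos(s)
s_0 = 5.070000: f = -2.866736, f' = 1.350037 → s_1 = 5.070000 - (-2.866736)/(1.350037) = 7.193449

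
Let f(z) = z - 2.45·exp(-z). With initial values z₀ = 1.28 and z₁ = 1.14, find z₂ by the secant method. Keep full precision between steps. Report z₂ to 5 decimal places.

Secant update: z_(k+1) = z_k − f(z_k)·(z_k − z_(k-1))/(f(z_k) − f(z_(k-1))).
f(z_0) = 0.598809, f(z_1) = 0.356443
z_2 = 1.140000 - (0.356443)·(1.140000 - 1.280000)/(0.356443 - (0.598809)) = 0.934104; f(z_2) = -0.028594

0.93410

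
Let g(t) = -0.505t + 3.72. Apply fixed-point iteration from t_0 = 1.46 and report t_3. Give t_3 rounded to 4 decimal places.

2.6021

t_1 = g(1.460000) = 2.982700
t_2 = g(2.982700) = 2.213736
t_3 = g(2.213736) = 2.602063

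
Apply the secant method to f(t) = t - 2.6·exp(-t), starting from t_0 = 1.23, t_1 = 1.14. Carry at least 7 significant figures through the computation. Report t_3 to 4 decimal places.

0.9783

f(t_0) = 0.470039, f(t_1) = 0.308471
t_2 = 1.140000 - (0.308471)·(1.140000 - 1.230000)/(0.308471 - (0.470039)) = 0.968170; f(t_2) = -0.019251
t_3 = 0.968170 - (-0.019251)·(0.968170 - 1.140000)/(-0.019251 - (0.308471)) = 0.978264; f(t_3) = 0.000759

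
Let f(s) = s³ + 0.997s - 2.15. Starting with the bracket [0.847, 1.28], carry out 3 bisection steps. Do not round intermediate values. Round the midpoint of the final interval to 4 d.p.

f(0.847000) = -0.697896, f(1.280000) = 1.223312 (opposite signs)
step 1: m = 1.063500, f(m) = 0.113162 > 0 → root in [0.847000, 1.063500]
step 2: m = 0.955250, f(m) = -0.325948 < 0 → root in [0.955250, 1.063500]
step 3: m = 1.009375, f(m) = -0.115264 < 0 → root in [1.009375, 1.063500]
Midpoint of [1.009375, 1.063500] = 1.036437

1.0364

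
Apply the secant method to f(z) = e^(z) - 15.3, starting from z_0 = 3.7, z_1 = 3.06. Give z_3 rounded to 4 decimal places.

Secant update: z_(k+1) = z_k − f(z_k)·(z_k − z_(k-1))/(f(z_k) − f(z_(k-1))).
f(z_0) = 25.147304, f(z_1) = 6.027557
z_2 = 3.060000 - (6.027557)·(3.060000 - 3.700000)/(6.027557 - (25.147304)) = 2.858238; f(z_2) = 2.130789
z_3 = 2.858238 - (2.130789)·(2.858238 - 3.060000)/(2.130789 - (6.027557)) = 2.747913; f(z_3) = 0.310017

2.7479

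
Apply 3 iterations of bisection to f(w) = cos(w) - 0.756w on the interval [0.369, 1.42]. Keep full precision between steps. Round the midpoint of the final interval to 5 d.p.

f(0.369000) = 0.653724, f(1.420000) = -0.923295 (opposite signs)
step 1: m = 0.894500, f(m) = -0.050333 < 0 → root in [0.369000, 0.894500]
step 2: m = 0.631750, f(m) = 0.329392 > 0 → root in [0.631750, 0.894500]
step 3: m = 0.763125, f(m) = 0.145757 > 0 → root in [0.763125, 0.894500]
Midpoint of [0.763125, 0.894500] = 0.828812

0.82881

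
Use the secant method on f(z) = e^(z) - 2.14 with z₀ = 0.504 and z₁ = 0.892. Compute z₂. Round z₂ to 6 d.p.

f(z_0) = -0.484671, f(z_1) = 0.300005
z_2 = 0.892000 - (0.300005)·(0.892000 - 0.504000)/(0.300005 - (-0.484671)) = 0.743656; f(z_2) = -0.036388

0.743656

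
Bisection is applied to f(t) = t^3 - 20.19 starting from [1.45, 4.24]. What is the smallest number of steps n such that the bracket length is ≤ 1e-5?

Initial width b − a = 4.24 − 1.45 = 2.790000.
After n steps the width is (b−a)/2^n; need (b−a)/2^n ≤ 1e-5.
So n ≥ log₂(2.790000/1e-5) = log₂(279000.0000) ≈ 18.0899.
Hence n = 19.

19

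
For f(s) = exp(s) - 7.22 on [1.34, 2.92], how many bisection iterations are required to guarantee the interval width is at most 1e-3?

Initial width b − a = 2.92 − 1.34 = 1.580000.
After n steps the width is (b−a)/2^n; need (b−a)/2^n ≤ 1e-3.
So n ≥ log₂(1.580000/1e-3) = log₂(1580.0000) ≈ 10.6257.
Hence n = 11.

11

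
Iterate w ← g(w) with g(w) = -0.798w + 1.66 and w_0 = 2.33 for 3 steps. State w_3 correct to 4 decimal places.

w_1 = g(2.330000) = -0.199340
w_2 = g(-0.199340) = 1.819073
w_3 = g(1.819073) = 0.208379

0.2084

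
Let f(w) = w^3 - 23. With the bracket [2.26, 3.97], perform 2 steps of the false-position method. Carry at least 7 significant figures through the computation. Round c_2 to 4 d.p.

2.7798

f(2.260000) = -11.456824, f(3.970000) = 39.570773
step 1: c = 2.643933, f(c) = -4.517903 < 0 → new bracket [2.643933, 3.970000]
step 2: c = 2.779819, f(c) = -1.519244 < 0 → new bracket [2.779819, 3.970000]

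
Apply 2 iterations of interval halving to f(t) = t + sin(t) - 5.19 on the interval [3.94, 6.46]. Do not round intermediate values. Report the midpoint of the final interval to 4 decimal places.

f(3.940000) = -1.966246, f(6.460000) = 1.445895 (opposite signs)
step 1: m = 5.200000, f(m) = -0.873455 < 0 → root in [5.200000, 6.460000]
step 2: m = 5.830000, f(m) = 0.202168 > 0 → root in [5.200000, 5.830000]
Midpoint of [5.200000, 5.830000] = 5.515000

5.5150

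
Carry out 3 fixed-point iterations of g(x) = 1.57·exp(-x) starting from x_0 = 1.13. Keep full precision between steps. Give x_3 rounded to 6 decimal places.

0.609948

x_1 = g(1.130000) = 0.507162
x_2 = g(0.507162) = 0.945457
x_3 = g(0.945457) = 0.609948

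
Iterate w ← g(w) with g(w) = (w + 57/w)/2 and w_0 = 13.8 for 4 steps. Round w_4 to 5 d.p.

7.54983

w_1 = g(13.800000) = 8.965217
w_2 = g(8.965217) = 7.661561
w_3 = g(7.661561) = 7.550649
w_4 = g(7.550649) = 7.549834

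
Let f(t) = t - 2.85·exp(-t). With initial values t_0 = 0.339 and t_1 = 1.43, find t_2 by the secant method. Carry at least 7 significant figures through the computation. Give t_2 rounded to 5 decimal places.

Secant update: t_(k+1) = t_k − f(t_k)·(t_k − t_(k-1))/(f(t_k) − f(t_(k-1))).
f(t_0) = -1.691575, f(t_1) = 0.747970
t_2 = 1.430000 - (0.747970)·(1.430000 - 0.339000)/(0.747970 - (-1.691575)) = 1.095497; f(t_2) = 0.142533

1.09550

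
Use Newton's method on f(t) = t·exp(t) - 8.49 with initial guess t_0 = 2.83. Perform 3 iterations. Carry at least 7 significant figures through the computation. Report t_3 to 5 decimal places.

1.66197

f'(t) = (t + 1)·exp(t)
t_0 = 2.830000: f = 39.465654, f' = 64.901115 → t_1 = 2.830000 - (39.465654)/(64.901115) = 2.221911
t_1 = 2.221911: f = 12.007002, f' = 29.721945 → t_2 = 2.221911 - (12.007002)/(29.721945) = 1.817933
t_2 = 1.817933: f = 2.706863, f' = 17.355979 → t_3 = 1.817933 - (2.706863)/(17.355979) = 1.661972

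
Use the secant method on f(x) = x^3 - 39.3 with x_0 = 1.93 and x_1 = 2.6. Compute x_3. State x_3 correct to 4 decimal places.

f(x_0) = -32.110943, f(x_1) = -21.724000
x_2 = 2.600000 - (-21.724000)·(2.600000 - 1.930000)/(-21.724000 - (-32.110943)) = 4.001286; f(x_2) = 24.761758
x_3 = 4.001286 - (24.761758)·(4.001286 - 2.600000)/(24.761758 - (-21.724000)) = 3.254857; f(x_3) = -4.817727

3.2549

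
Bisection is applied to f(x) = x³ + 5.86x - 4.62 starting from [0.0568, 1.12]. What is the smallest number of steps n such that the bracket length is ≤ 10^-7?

24

Initial width b − a = 1.12 − 0.0568 = 1.063200.
After n steps the width is (b−a)/2^n; need (b−a)/2^n ≤ 10^-7.
So n ≥ log₂(1.063200/10^-7) = log₂(10632000.0000) ≈ 23.3419.
Hence n = 24.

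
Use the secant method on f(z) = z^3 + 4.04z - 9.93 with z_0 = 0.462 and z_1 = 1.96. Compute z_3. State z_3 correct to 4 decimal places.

1.5127

f(z_0) = -7.964909, f(z_1) = 5.517936
z_2 = 1.960000 - (5.517936)·(1.960000 - 0.462000)/(5.517936 - (-7.964909)) = 1.346934; f(z_2) = -2.044733
z_3 = 1.346934 - (-2.044733)·(1.346934 - 1.960000)/(-2.044733 - (5.517936)) = 1.512690; f(z_3) = -0.357347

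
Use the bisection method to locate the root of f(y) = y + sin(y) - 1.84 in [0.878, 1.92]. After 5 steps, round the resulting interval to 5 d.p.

f(0.878000) = -0.192537, f(1.920000) = 1.019645 (opposite signs)
step 1: m = 1.399000, f(m) = 0.544279 > 0 → root in [0.878000, 1.399000]
step 2: m = 1.138500, f(m) = 0.206506 > 0 → root in [0.878000, 1.138500]
step 3: m = 1.008250, f(m) = 0.014150 > 0 → root in [0.878000, 1.008250]
step 4: m = 0.943125, f(m) = -0.087478 < 0 → root in [0.943125, 1.008250]
step 5: m = 0.975688, f(m) = -0.036225 < 0 → root in [0.975688, 1.008250]

[0.97569, 1.00825]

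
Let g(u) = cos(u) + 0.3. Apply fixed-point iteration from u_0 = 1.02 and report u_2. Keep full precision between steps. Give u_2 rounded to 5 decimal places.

0.97976

u_1 = g(1.020000) = 0.823366
u_2 = g(0.823366) = 0.979756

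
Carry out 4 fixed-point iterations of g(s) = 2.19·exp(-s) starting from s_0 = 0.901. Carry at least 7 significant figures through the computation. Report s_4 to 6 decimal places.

0.898818

s_1 = g(0.901000) = 0.889498
s_2 = g(0.889498) = 0.899788
s_3 = g(0.899788) = 0.890576
s_4 = g(0.890576) = 0.898818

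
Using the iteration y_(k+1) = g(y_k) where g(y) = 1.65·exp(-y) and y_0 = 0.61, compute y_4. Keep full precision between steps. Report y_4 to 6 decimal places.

0.711152

y_1 = g(0.610000) = 0.896529
y_2 = g(0.896529) = 0.673173
y_3 = g(0.673173) = 0.841645
y_4 = g(0.841645) = 0.711152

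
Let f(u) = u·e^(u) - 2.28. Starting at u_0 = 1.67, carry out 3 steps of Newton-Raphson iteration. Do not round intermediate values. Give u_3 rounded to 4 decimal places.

0.9162

Newton update: u ← u − f(u)/f'(u).
f'(u) = (u + 1)·e^(u)
u_0 = 1.670000: f = 6.591320, f' = 14.183488 → u_1 = 1.670000 - (6.591320)/(14.183488) = 1.205282
u_1 = 1.205282: f = 1.742871, f' = 7.360572 → u_2 = 1.205282 - (1.742871)/(7.360572) = 0.968497
u_2 = 0.968497: f = 0.271006, f' = 5.184990 → u_3 = 0.968497 - (0.271006)/(5.184990) = 0.916230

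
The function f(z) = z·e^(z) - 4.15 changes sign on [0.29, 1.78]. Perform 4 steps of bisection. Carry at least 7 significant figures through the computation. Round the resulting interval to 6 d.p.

f(0.290000) = -3.762436, f(1.780000) = 6.405144 (opposite signs)
step 1: m = 1.035000, f(m) = -1.236365 < 0 → root in [1.035000, 1.780000]
step 2: m = 1.407500, f(m) = 1.600663 > 0 → root in [1.035000, 1.407500]
step 3: m = 1.221250, f(m) = -0.008223 < 0 → root in [1.221250, 1.407500]
step 4: m = 1.314375, f(m) = 0.742661 > 0 → root in [1.221250, 1.314375]

[1.221250, 1.314375]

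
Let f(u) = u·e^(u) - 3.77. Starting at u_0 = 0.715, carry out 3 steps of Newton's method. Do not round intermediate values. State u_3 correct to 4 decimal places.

f'(u) = (u + 1)·e^(u)
u_0 = 0.715000: f = -2.308407, f' = 3.505780 → u_1 = 0.715000 - (-2.308407)/(3.505780) = 1.373457
u_1 = 1.373457: f = 1.653755, f' = 9.372735 → u_2 = 1.373457 - (1.653755)/(9.372735) = 1.197014
u_2 = 1.197014: f = 0.192378, f' = 7.272596 → u_3 = 1.197014 - (0.192378)/(7.272596) = 1.170562

1.1706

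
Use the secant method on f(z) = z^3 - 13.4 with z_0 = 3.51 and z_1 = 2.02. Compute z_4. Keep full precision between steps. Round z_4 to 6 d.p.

2.373824

f(z_0) = 29.843551, f(z_1) = -5.157592
z_2 = 2.020000 - (-5.157592)·(2.020000 - 3.510000)/(-5.157592 - (29.843551)) = 2.239559; f(z_2) = -2.167215
z_3 = 2.239559 - (-2.167215)·(2.239559 - 2.020000)/(-2.167215 - (-5.157592)) = 2.398680; f(z_3) = 0.401198
z_4 = 2.398680 - (0.401198)·(2.398680 - 2.239559)/(0.401198 - (-2.167215)) = 2.373824; f(z_4) = -0.023401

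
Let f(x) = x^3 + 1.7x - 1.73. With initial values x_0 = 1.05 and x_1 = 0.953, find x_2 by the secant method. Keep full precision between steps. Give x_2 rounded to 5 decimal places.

f(x_0) = 1.212625, f(x_1) = 0.755623
x_2 = 0.953000 - (0.755623)·(0.953000 - 1.050000)/(0.755623 - (1.212625)) = 0.792617; f(x_2) = 0.115403

0.79262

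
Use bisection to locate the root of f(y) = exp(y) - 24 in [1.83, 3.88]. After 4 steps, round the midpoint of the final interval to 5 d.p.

f(1.830000) = -17.766113, f(3.880000) = 24.424215 (opposite signs)
step 1: m = 2.855000, f(m) = -6.625563 < 0 → root in [2.855000, 3.880000]
step 2: m = 3.367500, f(m) = 5.005922 > 0 → root in [2.855000, 3.367500]
step 3: m = 3.111250, f(m) = -1.550912 < 0 → root in [3.111250, 3.367500]
step 4: m = 3.239375, f(m) = 1.517768 > 0 → root in [3.111250, 3.239375]
Midpoint of [3.111250, 3.239375] = 3.175312

3.17531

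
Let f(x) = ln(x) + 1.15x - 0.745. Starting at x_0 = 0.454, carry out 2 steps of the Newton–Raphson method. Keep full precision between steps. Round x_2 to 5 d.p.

0.81881

Newton update: x ← x − f(x)/f'(x).
f'(x) = 1/x + 1.15
x_0 = 0.454000: f = -1.012558, f' = 3.352643 → x_1 = 0.454000 - (-1.012558)/(3.352643) = 0.756018
x_1 = 0.756018: f = -0.155270, f' = 2.472720 → x_2 = 0.756018 - (-0.155270)/(2.472720) = 0.818811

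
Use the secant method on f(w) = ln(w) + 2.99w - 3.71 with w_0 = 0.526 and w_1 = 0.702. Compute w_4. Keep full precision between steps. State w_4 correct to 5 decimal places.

1.18423

Secant update: w_(k+1) = w_k − f(w_k)·(w_k − w_(k-1))/(f(w_k) − f(w_(k-1))).
f(w_0) = -2.779714, f(w_1) = -1.964842
w_2 = 0.702000 - (-1.964842)·(0.702000 - 0.526000)/(-1.964842 - (-2.779714)) = 1.126376; f(w_2) = -0.223131
w_3 = 1.126376 - (-0.223131)·(1.126376 - 0.702000)/(-0.223131 - (-1.964842)) = 1.180743; f(w_3) = -0.013436
w_4 = 1.180743 - (-0.013436)·(1.180743 - 1.126376)/(-0.013436 - (-0.223131)) = 1.184226; f(w_4) = -0.000074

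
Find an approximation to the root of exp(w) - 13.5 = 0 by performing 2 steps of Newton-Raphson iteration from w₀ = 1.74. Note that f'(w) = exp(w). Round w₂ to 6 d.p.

2.711924

Newton update: w ← w − f(w)/f'(w).
w_0 = 1.740000: f = -7.802657, f' = 5.697343 → w_1 = 1.740000 - (-7.802657)/(5.697343) = 3.109525
w_1 = 3.109525: f = 8.910406, f' = 22.410406 → w_2 = 3.109525 - (8.910406)/(22.410406) = 2.711924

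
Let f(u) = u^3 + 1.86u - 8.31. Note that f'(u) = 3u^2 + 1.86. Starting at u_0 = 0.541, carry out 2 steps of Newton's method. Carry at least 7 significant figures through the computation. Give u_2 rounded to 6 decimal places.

2.239613

u_0 = 0.541000: f = -7.145400, f' = 2.738043 → u_1 = 0.541000 - (-7.145400)/(2.738043) = 3.150674
u_1 = 3.150674: f = 28.826196, f' = 31.640240 → u_2 = 3.150674 - (28.826196)/(31.640240) = 2.239613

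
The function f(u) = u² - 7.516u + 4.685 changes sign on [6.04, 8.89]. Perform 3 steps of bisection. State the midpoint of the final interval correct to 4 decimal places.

f(6.040000) = -4.230040, f(8.890000) = 16.899860 (opposite signs)
step 1: m = 7.465000, f(m) = 4.304285 > 0 → root in [6.040000, 7.465000]
step 2: m = 6.752500, f(m) = -0.470534 < 0 → root in [6.752500, 7.465000]
step 3: m = 7.108750, f(m) = 1.789962 > 0 → root in [6.752500, 7.108750]
Midpoint of [6.752500, 7.108750] = 6.930625

6.9306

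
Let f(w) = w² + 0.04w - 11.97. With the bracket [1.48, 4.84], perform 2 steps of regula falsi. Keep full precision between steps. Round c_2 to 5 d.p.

f(1.480000) = -9.720400, f(4.840000) = 11.649200
step 1: c = 3.008365, f(c) = -2.799407 < 0 → new bracket [3.008365, 4.840000]
step 2: c = 3.363243, f(c) = -0.524069 < 0 → new bracket [3.363243, 4.840000]

3.36324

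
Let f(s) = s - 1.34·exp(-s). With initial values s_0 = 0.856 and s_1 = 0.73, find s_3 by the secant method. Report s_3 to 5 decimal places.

0.67934

Secant update: s_(k+1) = s_k − f(s_k)·(s_k − s_(k-1))/(f(s_k) − f(s_(k-1))).
f(s_0) = 0.286690, f(s_1) = 0.084242
s_2 = 0.730000 - (0.084242)·(0.730000 - 0.856000)/(0.084242 - (0.286690)) = 0.677569; f(s_2) = -0.002949
s_3 = 0.677569 - (-0.002949)·(0.677569 - 0.730000)/(-0.002949 - (0.084242)) = 0.679343; f(s_3) = 0.000030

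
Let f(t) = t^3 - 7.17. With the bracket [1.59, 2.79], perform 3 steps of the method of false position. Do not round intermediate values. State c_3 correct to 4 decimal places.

f(1.590000) = -3.150321, f(2.790000) = 14.547639
step 1: c = 1.803606, f(c) = -1.302882 < 0 → new bracket [1.803606, 2.790000]
step 2: c = 1.884685, f(c) = -0.475524 < 0 → new bracket [1.884685, 2.790000]
step 3: c = 1.913341, f(c) = -0.165499 < 0 → new bracket [1.913341, 2.790000]

1.9133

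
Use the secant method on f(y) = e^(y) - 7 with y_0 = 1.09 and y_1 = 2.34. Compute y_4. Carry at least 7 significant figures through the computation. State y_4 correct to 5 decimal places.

1.94896

f(y_0) = -4.025726, f(y_1) = 3.381237
y_2 = 2.340000 - (3.381237)·(2.340000 - 1.090000)/(3.381237 - (-4.025726)) = 1.769382; f(y_2) = -1.132773
y_3 = 1.769382 - (-1.132773)·(1.769382 - 2.340000)/(-1.132773 - (3.381237)) = 1.912576; f(y_3) = -0.229490
y_4 = 1.912576 - (-0.229490)·(1.912576 - 1.769382)/(-0.229490 - (-1.132773)) = 1.948957; f(y_4) = 0.021358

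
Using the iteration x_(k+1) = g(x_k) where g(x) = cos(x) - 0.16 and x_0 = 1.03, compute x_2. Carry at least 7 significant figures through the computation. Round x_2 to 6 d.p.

x_1 = g(1.030000) = 0.354819
x_2 = g(0.354819) = 0.777709

0.777709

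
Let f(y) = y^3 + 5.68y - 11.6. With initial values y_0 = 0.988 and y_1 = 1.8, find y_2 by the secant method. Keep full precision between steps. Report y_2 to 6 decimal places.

1.418315

f(y_0) = -5.023730, f(y_1) = 4.456000
y_2 = 1.800000 - (4.456000)·(1.800000 - 0.988000)/(4.456000 - (-5.023730)) = 1.418315; f(y_2) = -0.690865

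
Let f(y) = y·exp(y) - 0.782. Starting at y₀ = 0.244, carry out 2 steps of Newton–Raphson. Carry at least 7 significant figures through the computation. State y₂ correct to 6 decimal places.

0.485299

Newton update: y ← y − f(y)/f'(y).
f'(y) = (y + 1)·exp(y)
y_0 = 0.244000: f = -0.470572, f' = 1.587772 → y_1 = 0.244000 - (-0.470572)/(1.587772) = 0.540372
y_1 = 0.540372: f = 0.145628, f' = 2.644274 → y_2 = 0.540372 - (0.145628)/(2.644274) = 0.485299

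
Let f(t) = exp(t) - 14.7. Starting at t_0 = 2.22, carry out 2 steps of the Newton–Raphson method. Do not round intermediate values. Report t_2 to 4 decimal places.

f'(t) = exp(t)
t_0 = 2.220000: f = -5.492669, f' = 9.207331 → t_1 = 2.220000 - (-5.492669)/(9.207331) = 2.816554
t_1 = 2.816554: f = 2.019135, f' = 16.719135 → t_2 = 2.816554 - (2.019135)/(16.719135) = 2.695786

2.6958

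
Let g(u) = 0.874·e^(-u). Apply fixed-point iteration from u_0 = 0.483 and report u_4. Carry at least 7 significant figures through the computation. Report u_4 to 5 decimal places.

u_1 = g(0.483000) = 0.539197
u_2 = g(0.539197) = 0.509731
u_3 = g(0.509731) = 0.524974
u_4 = g(0.524974) = 0.517033

0.51703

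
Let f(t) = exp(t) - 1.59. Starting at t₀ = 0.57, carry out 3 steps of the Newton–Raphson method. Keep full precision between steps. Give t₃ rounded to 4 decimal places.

0.4637

Newton update: t ← t − f(t)/f'(t).
f'(t) = exp(t)
t_0 = 0.570000: f = 0.178267, f' = 1.768267 → t_1 = 0.570000 - (0.178267)/(1.768267) = 0.469185
t_1 = 0.469185: f = 0.008691, f' = 1.598691 → t_2 = 0.469185 - (0.008691)/(1.598691) = 0.463749
t_2 = 0.463749: f = 0.000024, f' = 1.590024 → t_3 = 0.463749 - (0.000024)/(1.590024) = 0.463734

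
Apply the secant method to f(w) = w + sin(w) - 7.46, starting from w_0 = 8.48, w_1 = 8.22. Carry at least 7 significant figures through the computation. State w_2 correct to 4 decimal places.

4.9963

Secant update: w_(k+1) = w_k − f(w_k)·(w_k − w_(k-1))/(f(w_k) − f(w_(k-1))).
f(w_0) = 1.830367, f(w_1) = 1.693760
w_2 = 8.220000 - (1.693760)·(8.220000 - 8.480000)/(1.693760 - (1.830367)) = 4.996320; f(w_2) = -3.423642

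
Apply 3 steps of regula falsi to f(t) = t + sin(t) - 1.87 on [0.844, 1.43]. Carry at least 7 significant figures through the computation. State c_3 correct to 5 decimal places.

f(0.844000) = -0.278693, f(1.430000) = 0.550105
step 1: c = 1.041049, f(c) = 0.033984 > 0 → new bracket [0.844000, 1.041049]
step 2: c = 1.019632, f(c) = 0.001548 > 0 → new bracket [0.844000, 1.019632]
step 3: c = 1.018662, f(c) = 0.000069 > 0 → new bracket [0.844000, 1.018662]

1.01866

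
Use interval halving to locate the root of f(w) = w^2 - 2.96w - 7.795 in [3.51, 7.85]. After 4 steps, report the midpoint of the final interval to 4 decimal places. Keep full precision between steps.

4.7306

f(3.510000) = -5.864500, f(7.850000) = 30.591500 (opposite signs)
step 1: m = 5.680000, f(m) = 7.654600 > 0 → root in [3.510000, 5.680000]
step 2: m = 4.595000, f(m) = -0.282175 < 0 → root in [4.595000, 5.680000]
step 3: m = 5.137500, f(m) = 3.391906 > 0 → root in [4.595000, 5.137500]
step 4: m = 4.866250, f(m) = 1.481289 > 0 → root in [4.595000, 4.866250]
Midpoint of [4.595000, 4.866250] = 4.730625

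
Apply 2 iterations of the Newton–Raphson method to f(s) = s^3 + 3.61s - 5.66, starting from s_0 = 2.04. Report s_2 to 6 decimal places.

1.176046

f'(s) = 3s^2 + 3.61
s_0 = 2.040000: f = 10.194064, f' = 16.094800 → s_1 = 2.040000 - (10.194064)/(16.094800) = 1.406624
s_1 = 1.406624: f = 2.201044, f' = 9.545771 → s_2 = 1.406624 - (2.201044)/(9.545771) = 1.176046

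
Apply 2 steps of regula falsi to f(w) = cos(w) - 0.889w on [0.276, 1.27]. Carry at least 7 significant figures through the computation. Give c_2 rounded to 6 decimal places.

f(0.276000) = 0.716789, f(1.270000) = -0.832749
step 1: c = 0.735807, f(c) = 0.087157 > 0 → new bracket [0.735807, 1.270000]
step 2: c = 0.786419, f(c) = 0.007258 > 0 → new bracket [0.786419, 1.270000]

0.786419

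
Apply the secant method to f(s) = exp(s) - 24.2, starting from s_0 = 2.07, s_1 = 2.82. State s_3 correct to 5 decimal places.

3.13781

f(s_0) = -16.275177, f(s_1) = -7.423149
s_2 = 2.820000 - (-7.423149)·(2.820000 - 2.070000)/(-7.423149 - (-16.275177)) = 3.448936; f(s_2) = 7.266905
s_3 = 3.448936 - (7.266905)·(3.448936 - 2.820000)/(7.266905 - (-7.423149)) = 3.137813; f(s_3) = -1.146609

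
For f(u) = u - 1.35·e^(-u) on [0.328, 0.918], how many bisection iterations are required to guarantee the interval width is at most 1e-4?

13

Initial width b − a = 0.918 − 0.328 = 0.590000.
After n steps the width is (b−a)/2^n; need (b−a)/2^n ≤ 1e-4.
So n ≥ log₂(0.590000/1e-4) = log₂(5900.0000) ≈ 12.5265.
Hence n = 13.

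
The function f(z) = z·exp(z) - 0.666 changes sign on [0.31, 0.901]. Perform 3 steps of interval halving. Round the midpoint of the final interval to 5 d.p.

0.42081

f(0.310000) = -0.243338, f(0.901000) = 1.552320 (opposite signs)
step 1: m = 0.605500, f(m) = 0.443378 > 0 → root in [0.310000, 0.605500]
step 2: m = 0.457750, f(m) = 0.057480 > 0 → root in [0.310000, 0.457750]
step 3: m = 0.383875, f(m) = -0.102486 < 0 → root in [0.383875, 0.457750]
Midpoint of [0.383875, 0.457750] = 0.420812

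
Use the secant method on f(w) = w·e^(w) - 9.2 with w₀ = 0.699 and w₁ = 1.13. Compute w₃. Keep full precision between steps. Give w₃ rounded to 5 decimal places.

1.47175

Secant update: w_(k+1) = w_k − f(w_k)·(w_k − w_(k-1))/(f(w_k) − f(w_(k-1))).
f(w_0) = -7.793794, f(w_1) = -5.701908
w_2 = 1.130000 - (-5.701908)·(1.130000 - 0.699000)/(-5.701908 - (-7.793794)) = 2.304788; f(w_2) = 13.898713
w_3 = 2.304788 - (13.898713)·(2.304788 - 1.130000)/(13.898713 - (-5.701908)) = 1.471751; f(w_3) = -2.787790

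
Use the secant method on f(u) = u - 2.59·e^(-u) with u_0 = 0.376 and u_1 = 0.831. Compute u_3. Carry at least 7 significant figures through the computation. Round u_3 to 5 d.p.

Secant update: u_(k+1) = u_k − f(u_k)·(u_k − u_(k-1))/(f(u_k) − f(u_(k-1))).
f(u_0) = -1.402300, f(u_1) = -0.297239
u_2 = 0.831000 - (-0.297239)·(0.831000 - 0.376000)/(-0.297239 - (-1.402300)) = 0.953386; f(u_2) = -0.044888
u_3 = 0.953386 - (-0.044888)·(0.953386 - 0.831000)/(-0.044888 - (-0.297239)) = 0.975156; f(u_3) = -0.001621

0.97516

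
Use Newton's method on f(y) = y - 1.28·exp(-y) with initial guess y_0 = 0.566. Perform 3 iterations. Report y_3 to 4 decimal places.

0.6609

f'(y) = 1 + 1.28·exp(-y)
y_0 = 0.566000: f = -0.160774, f' = 1.726774 → y_1 = 0.566000 - (-0.160774)/(1.726774) = 0.659106
y_1 = 0.659106: f = -0.003055, f' = 1.662161 → y_2 = 0.659106 - (-0.003055)/(1.662161) = 0.660944
y_2 = 0.660944: f = -0.000001, f' = 1.660945 → y_3 = 0.660944 - (-0.000001)/(1.660945) = 0.660945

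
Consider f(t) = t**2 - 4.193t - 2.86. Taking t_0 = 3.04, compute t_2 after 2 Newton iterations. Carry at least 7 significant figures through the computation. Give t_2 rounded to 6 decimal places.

5.095210

Newton update: t ← t − f(t)/f'(t).
f'(t) = 2t - 4.193
t_0 = 3.040000: f = -6.365120, f' = 1.887000 → t_1 = 3.040000 - (-6.365120)/(1.887000) = 6.413143
t_1 = 6.413143: f = 11.378091, f' = 8.633285 → t_2 = 6.413143 - (11.378091)/(8.633285) = 5.095210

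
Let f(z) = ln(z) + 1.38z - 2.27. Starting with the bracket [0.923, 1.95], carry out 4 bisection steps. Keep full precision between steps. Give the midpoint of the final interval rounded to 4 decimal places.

1.4044

f(0.923000) = -1.076386, f(1.950000) = 1.088829 (opposite signs)
step 1: m = 1.436500, f(m) = 0.074580 > 0 → root in [0.923000, 1.436500]
step 2: m = 1.179750, f(m) = -0.476642 < 0 → root in [1.179750, 1.436500]
step 3: m = 1.308125, f(m) = -0.196193 < 0 → root in [1.308125, 1.436500]
step 4: m = 1.372313, f(m) = -0.059711 < 0 → root in [1.372313, 1.436500]
Midpoint of [1.372313, 1.436500] = 1.404406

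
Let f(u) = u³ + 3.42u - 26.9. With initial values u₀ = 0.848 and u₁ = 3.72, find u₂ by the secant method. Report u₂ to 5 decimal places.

1.95485

f(u_0) = -23.390040, f(u_1) = 37.301248
u_2 = 3.720000 - (37.301248)·(3.720000 - 0.848000)/(37.301248 - (-23.390040)) = 1.954851; f(u_2) = -12.744064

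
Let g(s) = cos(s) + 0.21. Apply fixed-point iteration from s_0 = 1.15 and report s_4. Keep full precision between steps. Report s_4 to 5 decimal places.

s_1 = g(1.150000) = 0.618487
s_2 = g(0.618487) = 1.024756
s_3 = g(1.024756) = 0.729307
s_4 = g(0.729307) = 0.955636

0.95564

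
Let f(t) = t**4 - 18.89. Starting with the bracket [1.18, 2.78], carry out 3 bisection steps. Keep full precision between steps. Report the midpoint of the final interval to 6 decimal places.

2.080000

f(1.180000) = -16.951222, f(2.780000) = 40.838167 (opposite signs)
step 1: m = 1.980000, f(m) = -3.520464 < 0 → root in [1.980000, 2.780000]
step 2: m = 2.380000, f(m) = 13.195427 > 0 → root in [1.980000, 2.380000]
step 3: m = 2.180000, f(m) = 3.695306 > 0 → root in [1.980000, 2.180000]
Midpoint of [1.980000, 2.180000] = 2.080000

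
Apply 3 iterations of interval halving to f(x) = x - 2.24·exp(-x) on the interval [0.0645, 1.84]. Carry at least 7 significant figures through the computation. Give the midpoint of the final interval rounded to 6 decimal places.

0.841281

f(0.064500) = -2.035581, f(1.840000) = 1.484249 (opposite signs)
step 1: m = 0.952250, f(m) = 0.087897 > 0 → root in [0.064500, 0.952250]
step 2: m = 0.508375, f(m) = -0.838923 < 0 → root in [0.508375, 0.952250]
step 3: m = 0.730313, f(m) = -0.348826 < 0 → root in [0.730313, 0.952250]
Midpoint of [0.730313, 0.952250] = 0.841281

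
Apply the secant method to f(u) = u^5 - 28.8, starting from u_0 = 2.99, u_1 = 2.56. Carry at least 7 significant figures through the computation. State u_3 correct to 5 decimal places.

2.09340

Secant update: u_(k+1) = u_k − f(u_k)·(u_k − u_(k-1))/(f(u_k) − f(u_(k-1))).
f(u_0) = 210.176910, f(u_1) = 81.151163
u_2 = 2.560000 - (81.151163)·(2.560000 - 2.990000)/(81.151163 - (210.176910)) = 2.289550; f(u_2) = 34.114501
u_3 = 2.289550 - (34.114501)·(2.289550 - 2.560000)/(34.114501 - (81.151163)) = 2.093400; f(u_3) = 11.403209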